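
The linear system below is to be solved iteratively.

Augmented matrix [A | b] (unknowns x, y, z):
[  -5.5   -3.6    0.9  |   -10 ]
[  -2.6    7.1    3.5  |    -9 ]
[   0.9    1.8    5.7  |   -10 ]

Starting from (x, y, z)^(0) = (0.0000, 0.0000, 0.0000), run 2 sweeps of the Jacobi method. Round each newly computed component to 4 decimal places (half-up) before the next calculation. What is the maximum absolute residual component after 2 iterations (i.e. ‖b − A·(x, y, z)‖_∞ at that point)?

5.4086

Iteration 1:
  x = (-10 - (-3.6)·0.0000 - (0.9)·0.0000) / (-5.5) = 1.8182
  y = (-9 - (-2.6)·0.0000 - (3.5)·0.0000) / (7.1) = -1.2676
  z = (-10 - (0.9)·0.0000 - (1.8)·0.0000) / (5.7) = -1.7544
Iteration 2:
  x = (-10 - (-3.6)·-1.2676 - (0.9)·-1.7544) / (-5.5) = 2.3608
  y = (-9 - (-2.6)·1.8182 - (3.5)·-1.7544) / (7.1) = 0.2631
  z = (-10 - (0.9)·1.8182 - (1.8)·-1.2676) / (5.7) = -1.6412
Residual b − A·x = (5.4086, 1.0143, -3.2435); ∞-norm = 5.4086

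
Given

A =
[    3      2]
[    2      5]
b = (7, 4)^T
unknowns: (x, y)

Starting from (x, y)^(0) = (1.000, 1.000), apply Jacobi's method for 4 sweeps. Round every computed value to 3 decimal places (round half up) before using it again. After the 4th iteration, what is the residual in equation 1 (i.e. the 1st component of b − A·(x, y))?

0.143

Iteration 1:
  x = (7 - (2)·1.000) / (3) = 1.667
  y = (4 - (2)·1.000) / (5) = 0.400
Iteration 2:
  x = (7 - (2)·0.400) / (3) = 2.067
  y = (4 - (2)·1.667) / (5) = 0.133
Iteration 3:
  x = (7 - (2)·0.133) / (3) = 2.245
  y = (4 - (2)·2.067) / (5) = -0.027
Iteration 4:
  x = (7 - (2)·-0.027) / (3) = 2.351
  y = (4 - (2)·2.245) / (5) = -0.098
Residual b − A·x = (0.143, -0.212)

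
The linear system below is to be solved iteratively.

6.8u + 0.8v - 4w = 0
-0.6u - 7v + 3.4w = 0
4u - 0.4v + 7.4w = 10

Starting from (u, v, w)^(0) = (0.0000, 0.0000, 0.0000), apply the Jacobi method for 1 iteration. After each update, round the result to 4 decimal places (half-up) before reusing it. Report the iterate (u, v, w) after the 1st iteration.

(0.0000, 0.0000, 1.3514)

Iteration 1:
  u = (0 - (0.8)·0.0000 - (-4)·0.0000) / (6.8) = 0.0000
  v = (0 - (-0.6)·0.0000 - (3.4)·0.0000) / (-7) = 0.0000
  w = (10 - (4)·0.0000 - (-0.4)·0.0000) / (7.4) = 1.3514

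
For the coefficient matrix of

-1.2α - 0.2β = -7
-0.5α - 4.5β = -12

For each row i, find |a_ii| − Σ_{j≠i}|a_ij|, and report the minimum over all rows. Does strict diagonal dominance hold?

1

row 1: |-1.2| − (0.2) = 1
row 2: |-4.5| − (0.5) = 4
minimum over rows = 1 → strictly diagonally dominant (convergence guaranteed)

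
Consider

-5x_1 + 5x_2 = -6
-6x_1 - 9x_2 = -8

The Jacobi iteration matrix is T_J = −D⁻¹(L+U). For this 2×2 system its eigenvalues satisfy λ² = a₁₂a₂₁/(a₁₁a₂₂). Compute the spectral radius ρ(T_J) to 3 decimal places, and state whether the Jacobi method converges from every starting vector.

a₁₂a₂₁/(a₁₁a₂₂) = (5)·(-6) / ((-5)·(-9)) = -0.666667
ρ = √|-0.666667| = √0.666667 = 0.816
ρ < 1, so Jacobi converges

0.816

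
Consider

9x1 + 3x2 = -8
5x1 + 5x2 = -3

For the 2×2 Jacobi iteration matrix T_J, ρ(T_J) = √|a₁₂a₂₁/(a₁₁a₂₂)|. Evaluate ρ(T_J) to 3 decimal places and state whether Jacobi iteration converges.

a₁₂a₂₁/(a₁₁a₂₂) = (3)·(5) / ((9)·(5)) = 0.333333
ρ = √|0.333333| = √0.333333 = 0.577
ρ < 1, so Jacobi converges

0.577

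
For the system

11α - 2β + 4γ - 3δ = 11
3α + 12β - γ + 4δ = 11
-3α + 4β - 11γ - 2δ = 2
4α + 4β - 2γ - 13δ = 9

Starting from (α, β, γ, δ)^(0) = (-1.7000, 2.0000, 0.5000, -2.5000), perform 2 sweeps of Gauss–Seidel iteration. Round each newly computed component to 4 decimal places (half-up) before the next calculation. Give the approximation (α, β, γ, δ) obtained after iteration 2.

(0.9949, 0.7764, -0.1454, -0.1249)

Iteration 1:
  α = (11 - (-2)·2.0000 - (4)·0.5000 - (-3)·-2.5000) / (11) = 0.5000
  β = (11 - (3)·0.5000 - (-1)·0.5000 - (4)·-2.5000) / (12) = 1.6667
  γ = (2 - (-3)·0.5000 - (4)·1.6667 - (-2)·-2.5000) / (-11) = 0.7424
  δ = (9 - (4)·0.5000 - (4)·1.6667 - (-2)·0.7424) / (-13) = -0.1398
Iteration 2:
  α = (11 - (-2)·1.6667 - (4)·0.7424 - (-3)·-0.1398) / (11) = 0.9949
  β = (11 - (3)·0.9949 - (-1)·0.7424 - (4)·-0.1398) / (12) = 0.7764
  γ = (2 - (-3)·0.9949 - (4)·0.7764 - (-2)·-0.1398) / (-11) = -0.1454
  δ = (9 - (4)·0.9949 - (4)·0.7764 - (-2)·-0.1454) / (-13) = -0.1249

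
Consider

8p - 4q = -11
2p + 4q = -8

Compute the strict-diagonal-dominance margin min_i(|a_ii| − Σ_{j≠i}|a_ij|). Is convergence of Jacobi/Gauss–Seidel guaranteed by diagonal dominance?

2

row 1: |8| − (4) = 4
row 2: |4| − (2) = 2
minimum over rows = 2 → strictly diagonally dominant (convergence guaranteed)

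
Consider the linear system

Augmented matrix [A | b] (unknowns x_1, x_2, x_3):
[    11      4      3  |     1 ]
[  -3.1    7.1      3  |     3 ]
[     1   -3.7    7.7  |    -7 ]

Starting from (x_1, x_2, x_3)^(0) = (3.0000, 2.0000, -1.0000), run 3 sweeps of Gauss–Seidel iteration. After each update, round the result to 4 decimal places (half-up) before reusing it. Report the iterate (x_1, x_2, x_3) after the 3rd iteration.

(0.0210, 0.6848, -0.5828)

Iteration 1:
  x_1 = (1 - (4)·2.0000 - (3)·-1.0000) / (11) = -0.3636
  x_2 = (3 - (-3.1)·-0.3636 - (3)·-1.0000) / (7.1) = 0.6863
  x_3 = (-7 - (1)·-0.3636 - (-3.7)·0.6863) / (7.7) = -0.5321
Iteration 2:
  x_1 = (1 - (4)·0.6863 - (3)·-0.5321) / (11) = -0.0135
  x_2 = (3 - (-3.1)·-0.0135 - (3)·-0.5321) / (7.1) = 0.6415
  x_3 = (-7 - (1)·-0.0135 - (-3.7)·0.6415) / (7.7) = -0.5991
Iteration 3:
  x_1 = (1 - (4)·0.6415 - (3)·-0.5991) / (11) = 0.0210
  x_2 = (3 - (-3.1)·0.0210 - (3)·-0.5991) / (7.1) = 0.6848
  x_3 = (-7 - (1)·0.0210 - (-3.7)·0.6848) / (7.7) = -0.5828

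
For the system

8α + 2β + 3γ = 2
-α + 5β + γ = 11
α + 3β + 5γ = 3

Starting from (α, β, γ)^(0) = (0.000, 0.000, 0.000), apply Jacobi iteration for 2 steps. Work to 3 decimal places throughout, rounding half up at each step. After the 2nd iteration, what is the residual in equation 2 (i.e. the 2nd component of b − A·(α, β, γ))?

Iteration 1:
  α = (2 - (2)·0.000 - (3)·0.000) / (8) = 0.250
  β = (11 - (-1)·0.000 - (1)·0.000) / (5) = 2.200
  γ = (3 - (1)·0.000 - (3)·0.000) / (5) = 0.600
Iteration 2:
  α = (2 - (2)·2.200 - (3)·0.600) / (8) = -0.525
  β = (11 - (-1)·0.250 - (1)·0.600) / (5) = 2.130
  γ = (3 - (1)·0.250 - (3)·2.200) / (5) = -0.770
Residual b − A·x = (4.250, 0.595, 0.985)

0.595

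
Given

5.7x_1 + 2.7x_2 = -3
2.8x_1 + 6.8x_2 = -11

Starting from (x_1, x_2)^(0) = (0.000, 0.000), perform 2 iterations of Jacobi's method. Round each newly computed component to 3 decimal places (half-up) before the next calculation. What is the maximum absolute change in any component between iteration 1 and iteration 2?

0.766

Iteration 1:
  x_1 = (-3 - (2.7)·0.000) / (5.7) = -0.526
  x_2 = (-11 - (2.8)·0.000) / (6.8) = -1.618
Iteration 2:
  x_1 = (-3 - (2.7)·-1.618) / (5.7) = 0.240
  x_2 = (-11 - (2.8)·-0.526) / (6.8) = -1.401
Change: (0.766, 0.217) → max |·| = 0.766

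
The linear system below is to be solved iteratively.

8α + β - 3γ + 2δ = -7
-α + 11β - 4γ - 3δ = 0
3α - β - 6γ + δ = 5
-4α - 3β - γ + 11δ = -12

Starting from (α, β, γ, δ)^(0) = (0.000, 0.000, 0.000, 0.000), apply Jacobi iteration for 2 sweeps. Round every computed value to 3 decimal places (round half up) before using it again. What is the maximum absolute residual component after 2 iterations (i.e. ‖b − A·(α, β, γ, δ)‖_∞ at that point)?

3.702

Iteration 1:
  α = (-7 - (1)·0.000 - (-3)·0.000 - (2)·0.000) / (8) = -0.875
  β = (0 - (-1)·0.000 - (-4)·0.000 - (-3)·0.000) / (11) = 0.000
  γ = (5 - (3)·0.000 - (-1)·0.000 - (1)·0.000) / (-6) = -0.833
  δ = (-12 - (-4)·0.000 - (-3)·0.000 - (-1)·0.000) / (11) = -1.091
Iteration 2:
  α = (-7 - (1)·0.000 - (-3)·-0.833 - (2)·-1.091) / (8) = -0.915
  β = (0 - (-1)·-0.875 - (-4)·-0.833 - (-3)·-1.091) / (11) = -0.680
  γ = (5 - (3)·-0.875 - (-1)·0.000 - (1)·-1.091) / (-6) = -1.453
  δ = (-12 - (-4)·-0.875 - (-3)·0.000 - (-1)·-0.833) / (11) = -1.485
Residual b − A·x = (-0.389, -3.702, -0.168, -2.818); ∞-norm = 3.702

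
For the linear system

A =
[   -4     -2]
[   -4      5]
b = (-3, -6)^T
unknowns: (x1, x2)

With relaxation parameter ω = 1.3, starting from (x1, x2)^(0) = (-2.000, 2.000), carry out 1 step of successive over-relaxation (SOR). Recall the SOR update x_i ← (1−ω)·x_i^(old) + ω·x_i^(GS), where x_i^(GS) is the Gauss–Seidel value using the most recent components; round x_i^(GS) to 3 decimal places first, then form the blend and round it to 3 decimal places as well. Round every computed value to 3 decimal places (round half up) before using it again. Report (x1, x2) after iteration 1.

(0.275, -1.874)

Iteration 1:
  x1: GS value = (-3 - (-2)·2.000) / (-4) = -0.250;  x1 ← (1−ω)·-2.000 + ω·-0.250 = 0.275
  x2: GS value = (-6 - (-4)·0.275) / (5) = -0.980;  x2 ← (1−ω)·2.000 + ω·-0.980 = -1.874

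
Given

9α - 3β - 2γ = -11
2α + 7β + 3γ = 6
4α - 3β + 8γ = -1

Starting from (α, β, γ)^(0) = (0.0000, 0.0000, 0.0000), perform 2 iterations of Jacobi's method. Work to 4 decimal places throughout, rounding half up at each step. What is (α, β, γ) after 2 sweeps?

(-0.9643, 1.2599, 0.8075)

Iteration 1:
  α = (-11 - (-3)·0.0000 - (-2)·0.0000) / (9) = -1.2222
  β = (6 - (2)·0.0000 - (3)·0.0000) / (7) = 0.8571
  γ = (-1 - (4)·0.0000 - (-3)·0.0000) / (8) = -0.1250
Iteration 2:
  α = (-11 - (-3)·0.8571 - (-2)·-0.1250) / (9) = -0.9643
  β = (6 - (2)·-1.2222 - (3)·-0.1250) / (7) = 1.2599
  γ = (-1 - (4)·-1.2222 - (-3)·0.8571) / (8) = 0.8075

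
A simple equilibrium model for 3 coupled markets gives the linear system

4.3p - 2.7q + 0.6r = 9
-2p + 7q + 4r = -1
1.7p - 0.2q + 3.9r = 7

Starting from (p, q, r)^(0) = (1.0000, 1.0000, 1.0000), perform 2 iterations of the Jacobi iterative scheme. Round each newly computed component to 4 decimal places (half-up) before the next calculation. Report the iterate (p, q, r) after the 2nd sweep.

(1.6271, -0.2112, 0.6477)

Iteration 1:
  p = (9 - (-2.7)·1.0000 - (0.6)·1.0000) / (4.3) = 2.5814
  q = (-1 - (-2)·1.0000 - (4)·1.0000) / (7) = -0.4286
  r = (7 - (1.7)·1.0000 - (-0.2)·1.0000) / (3.9) = 1.4103
Iteration 2:
  p = (9 - (-2.7)·-0.4286 - (0.6)·1.4103) / (4.3) = 1.6271
  q = (-1 - (-2)·2.5814 - (4)·1.4103) / (7) = -0.2112
  r = (7 - (1.7)·2.5814 - (-0.2)·-0.4286) / (3.9) = 0.6477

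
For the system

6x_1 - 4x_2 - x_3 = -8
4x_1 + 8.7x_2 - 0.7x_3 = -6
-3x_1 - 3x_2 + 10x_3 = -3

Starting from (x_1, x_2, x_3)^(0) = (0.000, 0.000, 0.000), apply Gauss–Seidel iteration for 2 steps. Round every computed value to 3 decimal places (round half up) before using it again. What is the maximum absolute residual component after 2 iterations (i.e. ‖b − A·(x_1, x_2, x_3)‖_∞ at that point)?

0.038

Iteration 1:
  x_1 = (-8 - (-4)·0.000 - (-1)·0.000) / (6) = -1.333
  x_2 = (-6 - (4)·-1.333 - (-0.7)·0.000) / (8.7) = -0.077
  x_3 = (-3 - (-3)·-1.333 - (-3)·-0.077) / (10) = -0.723
Iteration 2:
  x_1 = (-8 - (-4)·-0.077 - (-1)·-0.723) / (6) = -1.505
  x_2 = (-6 - (4)·-1.505 - (-0.7)·-0.723) / (8.7) = -0.056
  x_3 = (-3 - (-3)·-1.505 - (-3)·-0.056) / (10) = -0.768
Residual b − A·x = (0.038, -0.030, -0.003); ∞-norm = 0.038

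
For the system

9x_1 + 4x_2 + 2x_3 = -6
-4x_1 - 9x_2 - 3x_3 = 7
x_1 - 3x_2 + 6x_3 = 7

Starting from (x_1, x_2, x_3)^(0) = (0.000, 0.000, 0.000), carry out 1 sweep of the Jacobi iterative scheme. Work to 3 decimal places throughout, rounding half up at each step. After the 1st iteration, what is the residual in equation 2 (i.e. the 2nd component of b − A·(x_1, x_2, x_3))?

Iteration 1:
  x_1 = (-6 - (4)·0.000 - (2)·0.000) / (9) = -0.667
  x_2 = (7 - (-4)·0.000 - (-3)·0.000) / (-9) = -0.778
  x_3 = (7 - (1)·0.000 - (-3)·0.000) / (6) = 1.167
Residual b − A·x = (0.781, 0.831, -1.669)

0.831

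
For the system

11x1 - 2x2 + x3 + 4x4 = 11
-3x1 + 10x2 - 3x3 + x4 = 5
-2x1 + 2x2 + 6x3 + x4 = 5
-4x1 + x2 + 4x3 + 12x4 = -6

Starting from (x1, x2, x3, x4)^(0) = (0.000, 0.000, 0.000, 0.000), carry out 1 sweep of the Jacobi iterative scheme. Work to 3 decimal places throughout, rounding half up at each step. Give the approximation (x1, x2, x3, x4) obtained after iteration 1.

(1.000, 0.500, 0.833, -0.500)

Iteration 1:
  x1 = (11 - (-2)·0.000 - (1)·0.000 - (4)·0.000) / (11) = 1.000
  x2 = (5 - (-3)·0.000 - (-3)·0.000 - (1)·0.000) / (10) = 0.500
  x3 = (5 - (-2)·0.000 - (2)·0.000 - (1)·0.000) / (6) = 0.833
  x4 = (-6 - (-4)·0.000 - (1)·0.000 - (4)·0.000) / (12) = -0.500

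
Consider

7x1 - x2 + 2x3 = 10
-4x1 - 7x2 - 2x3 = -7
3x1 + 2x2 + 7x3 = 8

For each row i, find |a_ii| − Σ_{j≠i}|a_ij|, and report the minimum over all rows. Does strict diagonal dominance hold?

row 1: |7| − (1+2) = 4
row 2: |-7| − (4+2) = 1
row 3: |7| − (3+2) = 2
minimum over rows = 1 → strictly diagonally dominant (convergence guaranteed)

1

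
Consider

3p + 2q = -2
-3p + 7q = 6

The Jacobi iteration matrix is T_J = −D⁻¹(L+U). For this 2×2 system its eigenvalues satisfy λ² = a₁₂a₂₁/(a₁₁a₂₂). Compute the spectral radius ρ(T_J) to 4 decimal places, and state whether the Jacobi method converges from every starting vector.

a₁₂a₂₁/(a₁₁a₂₂) = (2)·(-3) / ((3)·(7)) = -0.285714
ρ = √|-0.285714| = √0.285714 = 0.5345
ρ < 1, so Jacobi converges

0.5345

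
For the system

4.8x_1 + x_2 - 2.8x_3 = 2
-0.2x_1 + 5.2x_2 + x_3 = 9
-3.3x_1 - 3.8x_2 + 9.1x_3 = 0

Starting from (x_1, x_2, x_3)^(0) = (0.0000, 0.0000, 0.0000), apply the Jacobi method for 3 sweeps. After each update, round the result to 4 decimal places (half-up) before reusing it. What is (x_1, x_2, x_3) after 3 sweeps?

(0.5625, 1.5649, 0.7498)

Iteration 1:
  x_1 = (2 - (1)·0.0000 - (-2.8)·0.0000) / (4.8) = 0.4167
  x_2 = (9 - (-0.2)·0.0000 - (1)·0.0000) / (5.2) = 1.7308
  x_3 = (0 - (-3.3)·0.0000 - (-3.8)·0.0000) / (9.1) = 0.0000
Iteration 2:
  x_1 = (2 - (1)·1.7308 - (-2.8)·0.0000) / (4.8) = 0.0561
  x_2 = (9 - (-0.2)·0.4167 - (1)·0.0000) / (5.2) = 1.7468
  x_3 = (0 - (-3.3)·0.4167 - (-3.8)·1.7308) / (9.1) = 0.8739
Iteration 3:
  x_1 = (2 - (1)·1.7468 - (-2.8)·0.8739) / (4.8) = 0.5625
  x_2 = (9 - (-0.2)·0.0561 - (1)·0.8739) / (5.2) = 1.5649
  x_3 = (0 - (-3.3)·0.0561 - (-3.8)·1.7468) / (9.1) = 0.7498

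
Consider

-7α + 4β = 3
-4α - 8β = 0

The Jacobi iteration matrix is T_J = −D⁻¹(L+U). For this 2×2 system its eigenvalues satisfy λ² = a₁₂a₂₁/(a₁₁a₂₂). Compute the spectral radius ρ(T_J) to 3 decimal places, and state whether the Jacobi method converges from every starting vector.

0.535

a₁₂a₂₁/(a₁₁a₂₂) = (4)·(-4) / ((-7)·(-8)) = -0.285714
ρ = √|-0.285714| = √0.285714 = 0.535
ρ < 1, so Jacobi converges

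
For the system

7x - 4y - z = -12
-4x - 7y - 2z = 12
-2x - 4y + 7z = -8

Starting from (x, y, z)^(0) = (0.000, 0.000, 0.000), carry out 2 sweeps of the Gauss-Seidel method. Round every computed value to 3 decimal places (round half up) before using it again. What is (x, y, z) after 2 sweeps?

(-2.428, 0.260, -1.688)

Iteration 1:
  x = (-12 - (-4)·0.000 - (-1)·0.000) / (7) = -1.714
  y = (12 - (-4)·-1.714 - (-2)·0.000) / (-7) = -0.735
  z = (-8 - (-2)·-1.714 - (-4)·-0.735) / (7) = -2.053
Iteration 2:
  x = (-12 - (-4)·-0.735 - (-1)·-2.053) / (7) = -2.428
  y = (12 - (-4)·-2.428 - (-2)·-2.053) / (-7) = 0.260
  z = (-8 - (-2)·-2.428 - (-4)·0.260) / (7) = -1.688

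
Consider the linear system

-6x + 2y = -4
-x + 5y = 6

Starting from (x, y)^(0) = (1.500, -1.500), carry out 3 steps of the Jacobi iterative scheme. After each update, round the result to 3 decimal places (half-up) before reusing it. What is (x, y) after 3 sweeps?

Iteration 1:
  x = (-4 - (2)·-1.500) / (-6) = 0.167
  y = (6 - (-1)·1.500) / (5) = 1.500
Iteration 2:
  x = (-4 - (2)·1.500) / (-6) = 1.167
  y = (6 - (-1)·0.167) / (5) = 1.233
Iteration 3:
  x = (-4 - (2)·1.233) / (-6) = 1.078
  y = (6 - (-1)·1.167) / (5) = 1.433

(1.078, 1.433)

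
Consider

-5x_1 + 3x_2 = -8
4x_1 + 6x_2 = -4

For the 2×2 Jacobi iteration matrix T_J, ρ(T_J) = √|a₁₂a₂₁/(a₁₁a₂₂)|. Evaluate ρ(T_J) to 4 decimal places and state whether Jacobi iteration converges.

a₁₂a₂₁/(a₁₁a₂₂) = (3)·(4) / ((-5)·(6)) = -0.400000
ρ = √|-0.400000| = √0.400000 = 0.6325
ρ < 1, so Jacobi converges

0.6325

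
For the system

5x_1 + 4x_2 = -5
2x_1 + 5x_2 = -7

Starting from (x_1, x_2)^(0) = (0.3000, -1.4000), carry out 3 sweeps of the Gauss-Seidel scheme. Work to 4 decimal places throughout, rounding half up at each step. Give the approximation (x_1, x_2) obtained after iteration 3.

Iteration 1:
  x_1 = (-5 - (4)·-1.4000) / (5) = 0.1200
  x_2 = (-7 - (2)·0.1200) / (5) = -1.4480
Iteration 2:
  x_1 = (-5 - (4)·-1.4480) / (5) = 0.1584
  x_2 = (-7 - (2)·0.1584) / (5) = -1.4634
Iteration 3:
  x_1 = (-5 - (4)·-1.4634) / (5) = 0.1707
  x_2 = (-7 - (2)·0.1707) / (5) = -1.4683

(0.1707, -1.4683)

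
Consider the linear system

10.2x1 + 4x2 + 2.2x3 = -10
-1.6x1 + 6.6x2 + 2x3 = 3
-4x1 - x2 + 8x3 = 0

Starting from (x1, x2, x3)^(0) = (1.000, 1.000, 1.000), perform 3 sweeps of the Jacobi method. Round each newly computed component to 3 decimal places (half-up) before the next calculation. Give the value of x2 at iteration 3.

Iteration 1:
  x1 = (-10 - (4)·1.000 - (2.2)·1.000) / (10.2) = -1.588
  x2 = (3 - (-1.6)·1.000 - (2)·1.000) / (6.6) = 0.394
  x3 = (0 - (-4)·1.000 - (-1)·1.000) / (8) = 0.625
Iteration 2:
  x1 = (-10 - (4)·0.394 - (2.2)·0.625) / (10.2) = -1.270
  x2 = (3 - (-1.6)·-1.588 - (2)·0.625) / (6.6) = -0.120
  x3 = (0 - (-4)·-1.588 - (-1)·0.394) / (8) = -0.745
Iteration 3:
  x1 = (-10 - (4)·-0.120 - (2.2)·-0.745) / (10.2) = -0.773
  x2 = (3 - (-1.6)·-1.270 - (2)·-0.745) / (6.6) = 0.372
  x3 = (0 - (-4)·-1.270 - (-1)·-0.120) / (8) = -0.650

0.372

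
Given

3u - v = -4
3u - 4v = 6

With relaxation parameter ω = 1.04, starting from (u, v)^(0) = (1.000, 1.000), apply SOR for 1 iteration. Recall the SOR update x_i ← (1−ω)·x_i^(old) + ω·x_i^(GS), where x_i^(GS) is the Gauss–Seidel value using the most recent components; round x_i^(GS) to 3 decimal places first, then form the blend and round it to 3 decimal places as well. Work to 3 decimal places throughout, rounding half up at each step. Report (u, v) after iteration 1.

Iteration 1:
  u: GS value = (-4 - (-1)·1.000) / (3) = -1.000;  u ← (1−ω)·1.000 + ω·-1.000 = -1.080
  v: GS value = (6 - (3)·-1.080) / (-4) = -2.310;  v ← (1−ω)·1.000 + ω·-2.310 = -2.442

(-1.080, -2.442)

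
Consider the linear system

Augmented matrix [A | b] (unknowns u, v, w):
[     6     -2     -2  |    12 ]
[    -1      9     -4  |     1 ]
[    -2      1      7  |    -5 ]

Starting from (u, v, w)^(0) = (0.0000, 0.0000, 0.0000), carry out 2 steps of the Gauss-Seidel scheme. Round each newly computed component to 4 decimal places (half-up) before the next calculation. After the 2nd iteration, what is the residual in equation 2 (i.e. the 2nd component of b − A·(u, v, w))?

Iteration 1:
  u = (12 - (-2)·0.0000 - (-2)·0.0000) / (6) = 2.0000
  v = (1 - (-1)·2.0000 - (-4)·0.0000) / (9) = 0.3333
  w = (-5 - (-2)·2.0000 - (1)·0.3333) / (7) = -0.1905
Iteration 2:
  u = (12 - (-2)·0.3333 - (-2)·-0.1905) / (6) = 2.0476
  v = (1 - (-1)·2.0476 - (-4)·-0.1905) / (9) = 0.2540
  w = (-5 - (-2)·2.0476 - (1)·0.2540) / (7) = -0.1655
Residual b − A·x = (-0.1086, 0.0996, -0.0003)

0.0996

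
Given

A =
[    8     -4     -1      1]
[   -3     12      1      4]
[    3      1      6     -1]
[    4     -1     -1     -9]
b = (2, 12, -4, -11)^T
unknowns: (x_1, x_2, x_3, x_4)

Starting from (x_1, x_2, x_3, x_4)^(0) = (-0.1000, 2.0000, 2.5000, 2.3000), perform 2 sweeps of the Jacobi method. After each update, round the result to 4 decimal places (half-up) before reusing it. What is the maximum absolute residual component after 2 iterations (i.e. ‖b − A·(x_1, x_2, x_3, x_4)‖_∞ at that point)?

Iteration 1:
  x_1 = (2 - (-4)·2.0000 - (-1)·2.5000 - (1)·2.3000) / (8) = 1.2750
  x_2 = (12 - (-3)·-0.1000 - (1)·2.5000 - (4)·2.3000) / (12) = 0.0000
  x_3 = (-4 - (3)·-0.1000 - (1)·2.0000 - (-1)·2.3000) / (6) = -0.5667
  x_4 = (-11 - (4)·-0.1000 - (-1)·2.0000 - (-1)·2.5000) / (-9) = 0.6778
Iteration 2:
  x_1 = (2 - (-4)·0.0000 - (-1)·-0.5667 - (1)·0.6778) / (8) = 0.0944
  x_2 = (12 - (-3)·1.2750 - (1)·-0.5667 - (4)·0.6778) / (12) = 1.1400
  x_3 = (-4 - (3)·1.2750 - (1)·0.0000 - (-1)·0.6778) / (6) = -1.1912
  x_4 = (-11 - (4)·1.2750 - (-1)·0.0000 - (-1)·-0.5667) / (-9) = 1.8519
Residual b − A·x = (2.7617, -7.6132, 3.5759, 5.2383); ∞-norm = 7.6132

7.6132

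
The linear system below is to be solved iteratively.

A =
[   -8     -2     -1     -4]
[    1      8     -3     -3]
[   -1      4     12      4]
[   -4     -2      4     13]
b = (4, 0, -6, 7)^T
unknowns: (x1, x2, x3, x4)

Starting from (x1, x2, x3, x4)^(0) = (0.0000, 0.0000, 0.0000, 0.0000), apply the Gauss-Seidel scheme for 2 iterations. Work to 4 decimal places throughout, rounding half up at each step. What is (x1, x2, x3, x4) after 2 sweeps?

Iteration 1:
  x1 = (4 - (-2)·0.0000 - (-1)·0.0000 - (-4)·0.0000) / (-8) = -0.5000
  x2 = (0 - (1)·-0.5000 - (-3)·0.0000 - (-3)·0.0000) / (8) = 0.0625
  x3 = (-6 - (-1)·-0.5000 - (4)·0.0625 - (4)·0.0000) / (12) = -0.5625
  x4 = (7 - (-4)·-0.5000 - (-2)·0.0625 - (4)·-0.5625) / (13) = 0.5673
Iteration 2:
  x1 = (4 - (-2)·0.0625 - (-1)·-0.5625 - (-4)·0.5673) / (-8) = -0.7290
  x2 = (0 - (1)·-0.7290 - (-3)·-0.5625 - (-3)·0.5673) / (8) = 0.0929
  x3 = (-6 - (-1)·-0.7290 - (4)·0.0929 - (4)·0.5673) / (12) = -0.7808
  x4 = (7 - (-4)·-0.7290 - (-2)·0.0929 - (4)·-0.7808) / (13) = 0.5687

(-0.7290, 0.0929, -0.7808, 0.5687)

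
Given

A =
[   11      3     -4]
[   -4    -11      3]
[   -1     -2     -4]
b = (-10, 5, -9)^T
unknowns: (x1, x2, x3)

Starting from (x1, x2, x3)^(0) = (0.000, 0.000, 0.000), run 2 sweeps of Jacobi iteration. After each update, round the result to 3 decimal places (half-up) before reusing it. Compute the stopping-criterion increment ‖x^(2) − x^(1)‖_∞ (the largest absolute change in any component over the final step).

0.945

Iteration 1:
  x1 = (-10 - (3)·0.000 - (-4)·0.000) / (11) = -0.909
  x2 = (5 - (-4)·0.000 - (3)·0.000) / (-11) = -0.455
  x3 = (-9 - (-1)·0.000 - (-2)·0.000) / (-4) = 2.250
Iteration 2:
  x1 = (-10 - (3)·-0.455 - (-4)·2.250) / (11) = 0.033
  x2 = (5 - (-4)·-0.909 - (3)·2.250) / (-11) = 0.490
  x3 = (-9 - (-1)·-0.909 - (-2)·-0.455) / (-4) = 2.705
Change: (0.942, 0.945, 0.455) → max |·| = 0.945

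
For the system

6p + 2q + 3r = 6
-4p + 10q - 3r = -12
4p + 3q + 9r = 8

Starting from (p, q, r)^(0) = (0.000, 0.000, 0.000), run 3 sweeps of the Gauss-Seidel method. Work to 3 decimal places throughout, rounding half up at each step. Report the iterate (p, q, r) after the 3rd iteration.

(0.862, -0.648, 0.722)

Iteration 1:
  p = (6 - (2)·0.000 - (3)·0.000) / (6) = 1.000
  q = (-12 - (-4)·1.000 - (-3)·0.000) / (10) = -0.800
  r = (8 - (4)·1.000 - (3)·-0.800) / (9) = 0.711
Iteration 2:
  p = (6 - (2)·-0.800 - (3)·0.711) / (6) = 0.911
  q = (-12 - (-4)·0.911 - (-3)·0.711) / (10) = -0.622
  r = (8 - (4)·0.911 - (3)·-0.622) / (9) = 0.691
Iteration 3:
  p = (6 - (2)·-0.622 - (3)·0.691) / (6) = 0.862
  q = (-12 - (-4)·0.862 - (-3)·0.691) / (10) = -0.648
  r = (8 - (4)·0.862 - (3)·-0.648) / (9) = 0.722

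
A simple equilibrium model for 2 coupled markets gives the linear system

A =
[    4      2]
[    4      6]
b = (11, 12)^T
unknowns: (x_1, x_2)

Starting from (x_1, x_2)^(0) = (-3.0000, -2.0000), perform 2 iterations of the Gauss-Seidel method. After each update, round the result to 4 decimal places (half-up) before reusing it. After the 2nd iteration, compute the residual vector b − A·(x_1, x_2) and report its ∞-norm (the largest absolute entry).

Iteration 1:
  x_1 = (11 - (2)·-2.0000) / (4) = 3.7500
  x_2 = (12 - (4)·3.7500) / (6) = -0.5000
Iteration 2:
  x_1 = (11 - (2)·-0.5000) / (4) = 3.0000
  x_2 = (12 - (4)·3.0000) / (6) = 0.0000
Residual b − A·x = (-1.0000, 0.0000); ∞-norm = 1.0000

1.0000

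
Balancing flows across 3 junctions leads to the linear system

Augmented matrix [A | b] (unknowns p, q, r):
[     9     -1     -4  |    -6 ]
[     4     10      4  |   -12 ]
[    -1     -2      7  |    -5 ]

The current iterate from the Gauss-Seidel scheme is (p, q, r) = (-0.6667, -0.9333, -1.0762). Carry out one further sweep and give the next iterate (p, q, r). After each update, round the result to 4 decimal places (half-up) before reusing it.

One sweep:
  p = (-6 - (-1)·-0.9333 - (-4)·-1.0762) / (9) = -1.2487
  q = (-12 - (4)·-1.2487 - (4)·-1.0762) / (10) = -0.2700
  r = (-5 - (-1)·-1.2487 - (-2)·-0.2700) / (7) = -0.9698

(-1.2487, -0.2700, -0.9698)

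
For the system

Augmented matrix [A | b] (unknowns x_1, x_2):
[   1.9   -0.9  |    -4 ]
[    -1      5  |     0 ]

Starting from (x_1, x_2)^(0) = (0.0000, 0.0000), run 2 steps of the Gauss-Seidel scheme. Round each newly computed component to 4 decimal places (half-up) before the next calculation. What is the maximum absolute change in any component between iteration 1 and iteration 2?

Iteration 1:
  x_1 = (-4 - (-0.9)·0.0000) / (1.9) = -2.1053
  x_2 = (0 - (-1)·-2.1053) / (5) = -0.4211
Iteration 2:
  x_1 = (-4 - (-0.9)·-0.4211) / (1.9) = -2.3047
  x_2 = (0 - (-1)·-2.3047) / (5) = -0.4609
Change: (-0.1994, -0.0398) → max |·| = 0.1994

0.1994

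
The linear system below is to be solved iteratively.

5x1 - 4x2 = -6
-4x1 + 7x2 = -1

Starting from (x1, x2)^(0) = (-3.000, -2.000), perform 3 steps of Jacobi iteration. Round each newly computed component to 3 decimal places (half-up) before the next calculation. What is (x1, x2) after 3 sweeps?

(-2.594, -1.678)

Iteration 1:
  x1 = (-6 - (-4)·-2.000) / (5) = -2.800
  x2 = (-1 - (-4)·-3.000) / (7) = -1.857
Iteration 2:
  x1 = (-6 - (-4)·-1.857) / (5) = -2.686
  x2 = (-1 - (-4)·-2.800) / (7) = -1.743
Iteration 3:
  x1 = (-6 - (-4)·-1.743) / (5) = -2.594
  x2 = (-1 - (-4)·-2.686) / (7) = -1.678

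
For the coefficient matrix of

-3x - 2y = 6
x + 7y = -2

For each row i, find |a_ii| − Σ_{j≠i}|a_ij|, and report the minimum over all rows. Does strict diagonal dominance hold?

row 1: |-3| − (2) = 1
row 2: |7| − (1) = 6
minimum over rows = 1 → strictly diagonally dominant (convergence guaranteed)

1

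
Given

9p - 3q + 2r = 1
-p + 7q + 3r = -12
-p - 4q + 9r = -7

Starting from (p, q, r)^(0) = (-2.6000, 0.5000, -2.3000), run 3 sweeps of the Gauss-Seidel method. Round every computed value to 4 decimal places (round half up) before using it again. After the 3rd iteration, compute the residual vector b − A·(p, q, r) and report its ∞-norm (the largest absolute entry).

0.3246

Iteration 1:
  p = (1 - (-3)·0.5000 - (2)·-2.3000) / (9) = 0.7889
  q = (-12 - (-1)·0.7889 - (3)·-2.3000) / (7) = -0.6159
  r = (-7 - (-1)·0.7889 - (-4)·-0.6159) / (9) = -0.9639
Iteration 2:
  p = (1 - (-3)·-0.6159 - (2)·-0.9639) / (9) = 0.1200
  q = (-12 - (-1)·0.1200 - (3)·-0.9639) / (7) = -1.2840
  r = (-7 - (-1)·0.1200 - (-4)·-1.2840) / (9) = -1.3351
Iteration 3:
  p = (1 - (-3)·-1.2840 - (2)·-1.3351) / (9) = -0.0202
  q = (-12 - (-1)·-0.0202 - (3)·-1.3351) / (7) = -1.1450
  r = (-7 - (-1)·-0.0202 - (-4)·-1.1450) / (9) = -1.2889
Residual b − A·x = (0.3246, -0.1385, -0.0001); ∞-norm = 0.3246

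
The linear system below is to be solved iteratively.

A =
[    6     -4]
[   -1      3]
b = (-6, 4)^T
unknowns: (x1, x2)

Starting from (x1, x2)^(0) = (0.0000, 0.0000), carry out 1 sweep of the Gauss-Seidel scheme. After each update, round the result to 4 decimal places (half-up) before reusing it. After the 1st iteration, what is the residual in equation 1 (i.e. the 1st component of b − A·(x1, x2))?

4.0000

Iteration 1:
  x1 = (-6 - (-4)·0.0000) / (6) = -1.0000
  x2 = (4 - (-1)·-1.0000) / (3) = 1.0000
Residual b − A·x = (4.0000, 0.0000)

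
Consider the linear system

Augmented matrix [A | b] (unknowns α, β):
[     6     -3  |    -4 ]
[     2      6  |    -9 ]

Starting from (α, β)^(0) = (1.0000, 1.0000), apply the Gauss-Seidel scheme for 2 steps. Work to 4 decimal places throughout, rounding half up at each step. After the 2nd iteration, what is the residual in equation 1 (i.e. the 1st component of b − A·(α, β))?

Iteration 1:
  α = (-4 - (-3)·1.0000) / (6) = -0.1667
  β = (-9 - (2)·-0.1667) / (6) = -1.4444
Iteration 2:
  α = (-4 - (-3)·-1.4444) / (6) = -1.3889
  β = (-9 - (2)·-1.3889) / (6) = -1.0370
Residual b − A·x = (1.2224, -0.0002)

1.2224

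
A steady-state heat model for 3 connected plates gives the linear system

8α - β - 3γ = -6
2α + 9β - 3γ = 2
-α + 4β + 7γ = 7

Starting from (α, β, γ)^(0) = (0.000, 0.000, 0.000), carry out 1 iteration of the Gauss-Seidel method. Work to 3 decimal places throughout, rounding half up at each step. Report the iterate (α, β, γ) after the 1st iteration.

Iteration 1:
  α = (-6 - (-1)·0.000 - (-3)·0.000) / (8) = -0.750
  β = (2 - (2)·-0.750 - (-3)·0.000) / (9) = 0.389
  γ = (7 - (-1)·-0.750 - (4)·0.389) / (7) = 0.671

(-0.750, 0.389, 0.671)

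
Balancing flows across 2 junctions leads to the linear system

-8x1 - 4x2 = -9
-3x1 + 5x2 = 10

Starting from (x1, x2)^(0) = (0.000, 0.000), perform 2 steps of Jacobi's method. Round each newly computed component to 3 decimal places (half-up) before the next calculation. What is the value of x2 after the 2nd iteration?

Iteration 1:
  x1 = (-9 - (-4)·0.000) / (-8) = 1.125
  x2 = (10 - (-3)·0.000) / (5) = 2.000
Iteration 2:
  x1 = (-9 - (-4)·2.000) / (-8) = 0.125
  x2 = (10 - (-3)·1.125) / (5) = 2.675

2.675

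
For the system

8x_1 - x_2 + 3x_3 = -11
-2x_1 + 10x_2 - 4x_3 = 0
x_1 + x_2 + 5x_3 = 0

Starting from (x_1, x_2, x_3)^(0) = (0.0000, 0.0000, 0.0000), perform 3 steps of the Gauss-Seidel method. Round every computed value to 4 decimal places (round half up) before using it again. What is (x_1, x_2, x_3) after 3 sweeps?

(-1.5249, -0.1684, 0.3387)

Iteration 1:
  x_1 = (-11 - (-1)·0.0000 - (3)·0.0000) / (8) = -1.3750
  x_2 = (0 - (-2)·-1.3750 - (-4)·0.0000) / (10) = -0.2750
  x_3 = (0 - (1)·-1.3750 - (1)·-0.2750) / (5) = 0.3300
Iteration 2:
  x_1 = (-11 - (-1)·-0.2750 - (3)·0.3300) / (8) = -1.5331
  x_2 = (0 - (-2)·-1.5331 - (-4)·0.3300) / (10) = -0.1746
  x_3 = (0 - (1)·-1.5331 - (1)·-0.1746) / (5) = 0.3415
Iteration 3:
  x_1 = (-11 - (-1)·-0.1746 - (3)·0.3415) / (8) = -1.5249
  x_2 = (0 - (-2)·-1.5249 - (-4)·0.3415) / (10) = -0.1684
  x_3 = (0 - (1)·-1.5249 - (1)·-0.1684) / (5) = 0.3387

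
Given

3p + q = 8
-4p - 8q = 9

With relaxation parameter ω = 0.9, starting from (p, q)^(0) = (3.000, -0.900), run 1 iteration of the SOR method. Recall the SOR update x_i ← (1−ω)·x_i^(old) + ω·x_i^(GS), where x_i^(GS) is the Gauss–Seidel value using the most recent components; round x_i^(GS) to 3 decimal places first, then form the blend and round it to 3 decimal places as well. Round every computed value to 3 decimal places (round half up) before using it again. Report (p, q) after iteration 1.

(2.970, -2.439)

Iteration 1:
  p: GS value = (8 - (1)·-0.900) / (3) = 2.967;  p ← (1−ω)·3.000 + ω·2.967 = 2.970
  q: GS value = (9 - (-4)·2.970) / (-8) = -2.610;  q ← (1−ω)·-0.900 + ω·-2.610 = -2.439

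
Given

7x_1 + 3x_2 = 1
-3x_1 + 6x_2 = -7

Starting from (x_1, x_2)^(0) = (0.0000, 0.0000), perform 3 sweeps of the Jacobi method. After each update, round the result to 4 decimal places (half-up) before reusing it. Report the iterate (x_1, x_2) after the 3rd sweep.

Iteration 1:
  x_1 = (1 - (3)·0.0000) / (7) = 0.1429
  x_2 = (-7 - (-3)·0.0000) / (6) = -1.1667
Iteration 2:
  x_1 = (1 - (3)·-1.1667) / (7) = 0.6429
  x_2 = (-7 - (-3)·0.1429) / (6) = -1.0952
Iteration 3:
  x_1 = (1 - (3)·-1.0952) / (7) = 0.6122
  x_2 = (-7 - (-3)·0.6429) / (6) = -0.8452

(0.6122, -0.8452)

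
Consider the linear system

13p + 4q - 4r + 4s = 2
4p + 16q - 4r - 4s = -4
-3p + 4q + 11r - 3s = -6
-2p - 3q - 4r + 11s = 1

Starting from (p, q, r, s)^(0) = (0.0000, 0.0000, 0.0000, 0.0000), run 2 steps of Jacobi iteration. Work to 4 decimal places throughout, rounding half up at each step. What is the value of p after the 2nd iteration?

Iteration 1:
  p = (2 - (4)·0.0000 - (-4)·0.0000 - (4)·0.0000) / (13) = 0.1538
  q = (-4 - (4)·0.0000 - (-4)·0.0000 - (-4)·0.0000) / (16) = -0.2500
  r = (-6 - (-3)·0.0000 - (4)·0.0000 - (-3)·0.0000) / (11) = -0.5455
  s = (1 - (-2)·0.0000 - (-3)·0.0000 - (-4)·0.0000) / (11) = 0.0909
Iteration 2:
  p = (2 - (4)·-0.2500 - (-4)·-0.5455 - (4)·0.0909) / (13) = 0.0350
  q = (-4 - (4)·0.1538 - (-4)·-0.5455 - (-4)·0.0909) / (16) = -0.4021
  r = (-6 - (-3)·0.1538 - (4)·-0.2500 - (-3)·0.0909) / (11) = -0.3878
  s = (1 - (-2)·0.1538 - (-3)·-0.2500 - (-4)·-0.5455) / (11) = -0.1477

0.0350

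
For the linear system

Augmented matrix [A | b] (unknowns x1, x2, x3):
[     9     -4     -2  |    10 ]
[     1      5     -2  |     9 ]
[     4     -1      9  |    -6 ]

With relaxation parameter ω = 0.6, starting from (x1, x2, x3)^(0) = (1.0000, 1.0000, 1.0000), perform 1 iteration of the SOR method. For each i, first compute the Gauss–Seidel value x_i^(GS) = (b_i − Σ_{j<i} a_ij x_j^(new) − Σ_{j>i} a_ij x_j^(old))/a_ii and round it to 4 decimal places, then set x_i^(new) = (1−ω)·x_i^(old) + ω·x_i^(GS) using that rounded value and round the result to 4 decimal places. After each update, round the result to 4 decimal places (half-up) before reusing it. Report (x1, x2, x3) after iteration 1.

(1.4667, 1.5440, -0.2882)

Iteration 1:
  x1: GS value = (10 - (-4)·1.0000 - (-2)·1.0000) / (9) = 1.7778;  x1 ← (1−ω)·1.0000 + ω·1.7778 = 1.4667
  x2: GS value = (9 - (1)·1.4667 - (-2)·1.0000) / (5) = 1.9067;  x2 ← (1−ω)·1.0000 + ω·1.9067 = 1.5440
  x3: GS value = (-6 - (4)·1.4667 - (-1)·1.5440) / (9) = -1.1470;  x3 ← (1−ω)·1.0000 + ω·-1.1470 = -0.2882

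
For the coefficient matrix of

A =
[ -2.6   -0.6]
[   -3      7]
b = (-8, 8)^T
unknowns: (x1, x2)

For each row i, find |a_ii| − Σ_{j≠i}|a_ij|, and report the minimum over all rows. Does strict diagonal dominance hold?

row 1: |-2.6| − (0.6) = 2
row 2: |7| − (3) = 4
minimum over rows = 2 → strictly diagonally dominant (convergence guaranteed)

2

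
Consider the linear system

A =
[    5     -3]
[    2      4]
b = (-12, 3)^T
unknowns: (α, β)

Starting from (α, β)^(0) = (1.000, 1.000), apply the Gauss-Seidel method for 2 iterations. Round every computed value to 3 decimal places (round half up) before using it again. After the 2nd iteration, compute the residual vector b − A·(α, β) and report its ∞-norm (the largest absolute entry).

0.585

Iteration 1:
  α = (-12 - (-3)·1.000) / (5) = -1.800
  β = (3 - (2)·-1.800) / (4) = 1.650
Iteration 2:
  α = (-12 - (-3)·1.650) / (5) = -1.410
  β = (3 - (2)·-1.410) / (4) = 1.455
Residual b − A·x = (-0.585, 0.000); ∞-norm = 0.585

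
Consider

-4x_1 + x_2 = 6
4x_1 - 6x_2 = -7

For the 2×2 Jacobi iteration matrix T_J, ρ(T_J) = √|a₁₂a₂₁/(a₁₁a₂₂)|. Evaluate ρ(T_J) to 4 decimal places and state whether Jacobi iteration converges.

a₁₂a₂₁/(a₁₁a₂₂) = (1)·(4) / ((-4)·(-6)) = 0.166667
ρ = √|0.166667| = √0.166667 = 0.4082
ρ < 1, so Jacobi converges

0.4082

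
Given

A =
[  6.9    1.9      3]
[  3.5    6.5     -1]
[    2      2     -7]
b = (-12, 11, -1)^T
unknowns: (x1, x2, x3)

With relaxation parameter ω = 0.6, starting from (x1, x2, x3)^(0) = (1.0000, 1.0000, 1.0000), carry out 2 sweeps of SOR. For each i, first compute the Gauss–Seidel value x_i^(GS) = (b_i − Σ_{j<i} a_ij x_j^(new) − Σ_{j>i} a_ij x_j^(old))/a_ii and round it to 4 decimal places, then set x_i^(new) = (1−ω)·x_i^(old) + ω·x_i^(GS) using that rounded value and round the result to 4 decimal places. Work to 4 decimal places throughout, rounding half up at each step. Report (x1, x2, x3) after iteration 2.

Iteration 1:
  x1: GS value = (-12 - (1.9)·1.0000 - (3)·1.0000) / (6.9) = -2.4493;  x1 ← (1−ω)·1.0000 + ω·-2.4493 = -1.0696
  x2: GS value = (11 - (3.5)·-1.0696 - (-1)·1.0000) / (6.5) = 2.4221;  x2 ← (1−ω)·1.0000 + ω·2.4221 = 1.8533
  x3: GS value = (-1 - (2)·-1.0696 - (2)·1.8533) / (-7) = 0.3668;  x3 ← (1−ω)·1.0000 + ω·0.3668 = 0.6201
Iteration 2:
  x1: GS value = (-12 - (1.9)·1.8533 - (3)·0.6201) / (6.9) = -2.5191;  x1 ← (1−ω)·-1.0696 + ω·-2.5191 = -1.9393
  x2: GS value = (11 - (3.5)·-1.9393 - (-1)·0.6201) / (6.5) = 2.8319;  x2 ← (1−ω)·1.8533 + ω·2.8319 = 2.4405
  x3: GS value = (-1 - (2)·-1.9393 - (2)·2.4405) / (-7) = 0.2861;  x3 ← (1−ω)·0.6201 + ω·0.2861 = 0.4197

(-1.9393, 2.4405, 0.4197)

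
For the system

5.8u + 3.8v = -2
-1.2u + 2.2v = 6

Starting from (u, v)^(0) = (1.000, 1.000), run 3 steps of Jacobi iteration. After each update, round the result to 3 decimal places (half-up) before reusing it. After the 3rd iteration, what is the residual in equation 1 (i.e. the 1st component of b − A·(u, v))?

Iteration 1:
  u = (-2 - (3.8)·1.000) / (5.8) = -1.000
  v = (6 - (-1.2)·1.000) / (2.2) = 3.273
Iteration 2:
  u = (-2 - (3.8)·3.273) / (5.8) = -2.489
  v = (6 - (-1.2)·-1.000) / (2.2) = 2.182
Iteration 3:
  u = (-2 - (3.8)·2.182) / (5.8) = -1.774
  v = (6 - (-1.2)·-2.489) / (2.2) = 1.370
Residual b − A·x = (3.083, 0.857)

3.083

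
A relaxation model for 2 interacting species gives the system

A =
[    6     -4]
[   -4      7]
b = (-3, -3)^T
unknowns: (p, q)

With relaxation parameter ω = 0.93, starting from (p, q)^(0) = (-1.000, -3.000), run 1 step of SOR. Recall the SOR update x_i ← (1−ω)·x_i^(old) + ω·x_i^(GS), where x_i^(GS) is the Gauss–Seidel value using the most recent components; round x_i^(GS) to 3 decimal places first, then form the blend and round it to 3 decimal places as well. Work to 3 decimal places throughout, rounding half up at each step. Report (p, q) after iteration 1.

(-2.395, -1.881)

Iteration 1:
  p: GS value = (-3 - (-4)·-3.000) / (6) = -2.500;  p ← (1−ω)·-1.000 + ω·-2.500 = -2.395
  q: GS value = (-3 - (-4)·-2.395) / (7) = -1.797;  q ← (1−ω)·-3.000 + ω·-1.797 = -1.881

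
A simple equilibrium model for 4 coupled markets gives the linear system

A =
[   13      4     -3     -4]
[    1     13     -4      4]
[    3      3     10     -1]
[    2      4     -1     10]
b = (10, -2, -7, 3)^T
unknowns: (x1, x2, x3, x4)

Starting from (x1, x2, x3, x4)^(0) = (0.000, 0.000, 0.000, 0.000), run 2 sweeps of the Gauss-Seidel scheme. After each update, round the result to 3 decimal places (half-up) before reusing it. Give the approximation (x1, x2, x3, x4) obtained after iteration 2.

Iteration 1:
  x1 = (10 - (4)·0.000 - (-3)·0.000 - (-4)·0.000) / (13) = 0.769
  x2 = (-2 - (1)·0.769 - (-4)·0.000 - (4)·0.000) / (13) = -0.213
  x3 = (-7 - (3)·0.769 - (3)·-0.213 - (-1)·0.000) / (10) = -0.867
  x4 = (3 - (2)·0.769 - (4)·-0.213 - (-1)·-0.867) / (10) = 0.145
Iteration 2:
  x1 = (10 - (4)·-0.213 - (-3)·-0.867 - (-4)·0.145) / (13) = 0.679
  x2 = (-2 - (1)·0.679 - (-4)·-0.867 - (4)·0.145) / (13) = -0.517
  x3 = (-7 - (3)·0.679 - (3)·-0.517 - (-1)·0.145) / (10) = -0.734
  x4 = (3 - (2)·0.679 - (4)·-0.517 - (-1)·-0.734) / (10) = 0.298

(0.679, -0.517, -0.734, 0.298)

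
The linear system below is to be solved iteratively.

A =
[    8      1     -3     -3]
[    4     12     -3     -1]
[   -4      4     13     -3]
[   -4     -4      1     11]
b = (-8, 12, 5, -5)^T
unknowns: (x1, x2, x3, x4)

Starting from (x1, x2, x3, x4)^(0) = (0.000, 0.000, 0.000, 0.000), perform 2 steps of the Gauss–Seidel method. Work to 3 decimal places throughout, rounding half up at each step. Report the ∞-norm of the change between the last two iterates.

Iteration 1:
  x1 = (-8 - (1)·0.000 - (-3)·0.000 - (-3)·0.000) / (8) = -1.000
  x2 = (12 - (4)·-1.000 - (-3)·0.000 - (-1)·0.000) / (12) = 1.333
  x3 = (5 - (-4)·-1.000 - (4)·1.333 - (-3)·0.000) / (13) = -0.333
  x4 = (-5 - (-4)·-1.000 - (-4)·1.333 - (1)·-0.333) / (11) = -0.303
Iteration 2:
  x1 = (-8 - (1)·1.333 - (-3)·-0.333 - (-3)·-0.303) / (8) = -1.405
  x2 = (12 - (4)·-1.405 - (-3)·-0.333 - (-1)·-0.303) / (12) = 1.360
  x3 = (5 - (-4)·-1.405 - (4)·1.360 - (-3)·-0.303) / (13) = -0.536
  x4 = (-5 - (-4)·-1.405 - (-4)·1.360 - (1)·-0.536) / (11) = -0.422
Change: (-0.405, 0.027, -0.203, -0.119) → max |·| = 0.405

0.405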